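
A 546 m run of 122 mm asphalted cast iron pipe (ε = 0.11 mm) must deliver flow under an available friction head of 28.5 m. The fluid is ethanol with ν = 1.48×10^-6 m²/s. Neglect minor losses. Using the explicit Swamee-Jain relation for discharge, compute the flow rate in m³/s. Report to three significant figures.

Q ≈ 0.0288 m³/s

Swamee-Jain (Type II): Q = -0.965·√(gD⁵h_f/L)·ln[ε/(3.7D) + √(3.17ν²L/(gD³h_f))]
√(gD⁵h_f/L) = √(9.81·0.122⁵·28.5/546) = 0.003720
ε/(3.7D) = 2.44×10^-4; √(3.17ν²L/(gD³h_f)) = 8.64×10^-5
Q = -0.965·0.003720·ln(3.301×10^-4) = 0.02878 m³/s
Check: V = 2.46 m/s, Re = 2.03×10^5, f = 0.02078, h_f = 28.7 m ≈ 28.5 m ✓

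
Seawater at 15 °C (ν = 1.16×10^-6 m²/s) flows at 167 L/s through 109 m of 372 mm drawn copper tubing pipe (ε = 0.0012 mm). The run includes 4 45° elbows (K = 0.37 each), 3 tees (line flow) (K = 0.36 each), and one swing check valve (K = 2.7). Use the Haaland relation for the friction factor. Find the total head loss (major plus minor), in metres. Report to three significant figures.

H_L ≈ 1.10 m

V = 4Q/(πD²) = 1.537 m/s; V²/2g = 0.1203 m
Re = 4.93×10^5, ε/D = 3.23×10^-6 → f = 0.01313 (Haaland)
Major: h_f = f(L/D)·V²/2g = 0.01313·293.0·0.1203 = 0.4630 m
Minor: ΣK = 5.26; h_m = ΣK·V²/2g = 0.6329 m
Total H_L = 0.4630 + 0.6329 = 1.096 m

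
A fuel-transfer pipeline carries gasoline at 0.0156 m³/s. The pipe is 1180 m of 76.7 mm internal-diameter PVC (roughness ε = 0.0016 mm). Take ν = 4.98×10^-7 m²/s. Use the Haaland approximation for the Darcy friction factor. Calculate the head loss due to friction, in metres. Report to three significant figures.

h_f ≈ 118 m

V = 4Q/(πD²) = 4·0.0156/(π·0.0767²) = 3.376 m/s
Re = VD/ν = 3.376·0.0767/4.98×10^-7 = 5.20×10^5 → turbulent
ε/D = 0.0016/76.7 = 2.09×10^-5
Haaland: f = 0.01323
h_f = f(L/D)V²/(2g) = 0.01323·(1180/0.0767)·3.376²/(2·9.81) = 118.2 m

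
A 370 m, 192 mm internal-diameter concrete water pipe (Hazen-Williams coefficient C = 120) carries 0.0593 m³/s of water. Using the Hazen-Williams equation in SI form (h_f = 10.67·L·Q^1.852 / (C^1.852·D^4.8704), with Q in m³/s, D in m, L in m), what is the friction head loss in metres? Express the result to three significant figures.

h_f = 10.67·370·0.0593^1.852 / (120^1.852·0.192^4.8704) = 9.205 m

h_f ≈ 9.21 m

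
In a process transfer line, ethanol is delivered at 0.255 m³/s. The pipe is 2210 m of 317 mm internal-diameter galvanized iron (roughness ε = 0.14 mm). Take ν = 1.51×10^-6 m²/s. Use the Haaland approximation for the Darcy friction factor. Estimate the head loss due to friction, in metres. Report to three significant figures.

V = 4Q/(πD²) = 4·0.255/(π·0.317²) = 3.231 m/s
Re = VD/ν = 3.231·0.317/1.51×10^-6 = 6.78×10^5 → turbulent
ε/D = 0.14/317 = 4.42×10^-4
Haaland: f = 0.01697
h_f = f(L/D)V²/(2g) = 0.01697·(2210/0.317)·3.231²/(2·9.81) = 62.95 m

h_f ≈ 62.9 m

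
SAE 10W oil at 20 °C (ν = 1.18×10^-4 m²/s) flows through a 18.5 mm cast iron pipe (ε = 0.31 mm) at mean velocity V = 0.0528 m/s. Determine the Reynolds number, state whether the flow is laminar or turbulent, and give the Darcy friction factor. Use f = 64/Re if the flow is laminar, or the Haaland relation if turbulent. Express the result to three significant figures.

Re = VD/ν = 0.05280·0.0185/1.18×10^-4 = 8.28
Re < 2300 → laminar → f = 64/Re = 7.731

Re ≈ 8.28; laminar; f = 64/Re ≈ 7.73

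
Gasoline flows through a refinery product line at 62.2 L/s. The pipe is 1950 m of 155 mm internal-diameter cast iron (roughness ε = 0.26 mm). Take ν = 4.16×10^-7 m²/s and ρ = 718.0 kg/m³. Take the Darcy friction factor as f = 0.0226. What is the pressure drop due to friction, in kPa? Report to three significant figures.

V = 4Q/(πD²) = 4·0.0622/(π·0.155²) = 3.296 m/s
h_f = f(L/D)V²/(2g) = 0.02260·(1950/0.155)·3.296²/(2·9.81) = 157.5 m
Δp = ρg·h_f = 718.0·9.81·157.5 = 1109 kPa

Δp ≈ 1110 kPa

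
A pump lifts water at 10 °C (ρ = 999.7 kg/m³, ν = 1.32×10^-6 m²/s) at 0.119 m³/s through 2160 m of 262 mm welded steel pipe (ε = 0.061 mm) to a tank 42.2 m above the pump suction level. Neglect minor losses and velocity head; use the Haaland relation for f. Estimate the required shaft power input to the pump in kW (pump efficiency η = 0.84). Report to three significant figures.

V = 4Q/(πD²) = 2.207 m/s; Re = 4.38×10^5; ε/D = 2.33×10^-4; f = 0.01575
h_f = f(L/D)V²/2g = 32.25 m
Total head H = z + h_f = 42.2 + 32.25 = 74.45 m
P_hyd = ρgQH = 999.7·9.81·0.119·74.45 = 86.88 kW
P_shaft = P_hyd/η = 86.88/0.84 = 103.4 kW

P_shaft ≈ 103 kW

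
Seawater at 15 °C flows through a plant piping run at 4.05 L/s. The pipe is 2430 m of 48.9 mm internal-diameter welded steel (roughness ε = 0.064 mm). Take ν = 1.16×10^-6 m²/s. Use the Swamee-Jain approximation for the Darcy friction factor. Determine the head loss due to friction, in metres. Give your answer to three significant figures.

h_f ≈ 277 m

V = 4Q/(πD²) = 4·0.00405/(π·0.0489²) = 2.156 m/s
Re = VD/ν = 2.156·0.0489/1.16×10^-6 = 9.09×10^4 → turbulent
ε/D = 0.064/48.9 = 0.00131
Swamee-Jain: f = 0.02355
h_f = f(L/D)V²/(2g) = 0.02355·(2430/0.0489)·2.156²/(2·9.81) = 277.3 m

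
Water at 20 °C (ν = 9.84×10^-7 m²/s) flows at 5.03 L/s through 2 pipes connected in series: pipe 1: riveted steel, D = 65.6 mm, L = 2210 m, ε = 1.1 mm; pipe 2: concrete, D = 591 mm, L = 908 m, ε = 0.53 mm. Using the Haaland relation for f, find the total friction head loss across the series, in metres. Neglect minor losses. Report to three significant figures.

H ≈ 175 m

Pipe 1: V = 1.488 m/s, Re = 9.92×10^4, ε/D = 0.0168, f = 0.04602, h_1 = f(L/D)V²/2g = 175.0 m
Pipe 2: V = 0.01834 m/s, Re = 1.10×10^4, ε/D = 8.97×10^-4, f = 0.03129, h_2 = f(L/D)V²/2g = 8.239×10^-4 m
Series → Q common, losses add: H = Σh = 175.0 m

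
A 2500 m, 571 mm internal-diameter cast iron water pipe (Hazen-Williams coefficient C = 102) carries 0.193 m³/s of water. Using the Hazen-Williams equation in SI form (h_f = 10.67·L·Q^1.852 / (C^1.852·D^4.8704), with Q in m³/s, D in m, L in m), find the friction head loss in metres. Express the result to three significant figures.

h_f = 10.67·2500·0.193^1.852 / (102^1.852·0.571^4.8704) = 3.701 m

h_f ≈ 3.70 m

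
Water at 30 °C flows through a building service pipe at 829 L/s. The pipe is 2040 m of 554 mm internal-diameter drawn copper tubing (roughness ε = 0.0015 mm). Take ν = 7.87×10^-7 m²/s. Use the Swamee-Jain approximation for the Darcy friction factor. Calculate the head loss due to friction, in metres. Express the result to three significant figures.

h_f ≈ 22.6 m

V = 4Q/(πD²) = 4·0.829/(π·0.554²) = 3.439 m/s
Re = VD/ν = 3.439·0.554/7.87×10^-7 = 2.42×10^6 → turbulent
ε/D = 0.0015/554 = 2.71×10^-6
Swamee-Jain: f = 0.01017
h_f = f(L/D)V²/(2g) = 0.01017·(2040/0.554)·3.439²/(2·9.81) = 22.59 m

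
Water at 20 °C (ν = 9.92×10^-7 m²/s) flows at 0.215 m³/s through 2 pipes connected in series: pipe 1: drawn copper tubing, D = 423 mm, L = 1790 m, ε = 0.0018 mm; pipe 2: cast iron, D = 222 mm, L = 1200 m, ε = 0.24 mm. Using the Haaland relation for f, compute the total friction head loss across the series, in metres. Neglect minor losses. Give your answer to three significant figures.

H ≈ 179 m

Pipe 1: V = 1.530 m/s, Re = 6.52×10^5, ε/D = 4.26×10^-6, f = 0.01252, h_1 = f(L/D)V²/2g = 6.320 m
Pipe 2: V = 5.554 m/s, Re = 1.24×10^6, ε/D = 0.00108, f = 0.02026, h_2 = f(L/D)V²/2g = 172.2 m
Series → Q common, losses add: H = Σh = 178.5 m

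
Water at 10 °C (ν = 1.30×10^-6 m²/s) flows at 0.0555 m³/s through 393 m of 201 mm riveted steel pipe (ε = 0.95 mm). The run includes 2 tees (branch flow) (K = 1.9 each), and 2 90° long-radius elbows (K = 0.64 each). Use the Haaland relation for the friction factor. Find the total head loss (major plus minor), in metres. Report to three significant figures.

V = 4Q/(πD²) = 1.749 m/s; V²/2g = 0.1559 m
Re = 2.70×10^5, ε/D = 0.00473 → f = 0.03025 (Haaland)
Major: h_f = f(L/D)·V²/2g = 0.03025·1955·0.1559 = 9.222 m
Minor: ΣK = 5.08; h_m = ΣK·V²/2g = 0.7921 m
Total H_L = 9.222 + 0.7921 = 10.01 m

H_L ≈ 10.0 m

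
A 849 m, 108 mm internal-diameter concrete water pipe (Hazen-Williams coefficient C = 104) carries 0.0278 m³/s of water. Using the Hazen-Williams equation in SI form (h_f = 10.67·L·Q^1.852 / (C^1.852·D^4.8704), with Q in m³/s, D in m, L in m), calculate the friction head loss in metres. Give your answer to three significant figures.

h_f ≈ 112 m

h_f = 10.67·849·0.0278^1.852 / (104^1.852·0.108^4.8704) = 111.6 m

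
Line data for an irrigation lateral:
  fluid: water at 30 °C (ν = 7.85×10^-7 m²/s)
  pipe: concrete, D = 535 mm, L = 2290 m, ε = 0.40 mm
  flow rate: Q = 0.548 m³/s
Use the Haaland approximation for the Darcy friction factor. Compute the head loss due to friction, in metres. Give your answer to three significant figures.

h_f ≈ 24.1 m

V = 4Q/(πD²) = 4·0.548/(π·0.535²) = 2.438 m/s
Re = VD/ν = 2.438·0.535/7.85×10^-7 = 1.66×10^6 → turbulent
ε/D = 0.40/535 = 7.48×10^-4
Haaland: f = 0.01855
h_f = f(L/D)V²/(2g) = 0.01855·(2290/0.535)·2.438²/(2·9.81) = 24.05 m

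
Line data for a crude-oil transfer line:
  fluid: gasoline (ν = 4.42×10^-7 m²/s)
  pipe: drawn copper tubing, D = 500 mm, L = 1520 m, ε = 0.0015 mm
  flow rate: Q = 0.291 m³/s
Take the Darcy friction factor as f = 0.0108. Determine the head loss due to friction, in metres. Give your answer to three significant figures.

V = 4Q/(πD²) = 4·0.291/(π·0.500²) = 1.482 m/s
h_f = f(L/D)V²/(2g) = 0.01080·(1520/0.500)·1.482²/(2·9.81) = 3.676 m

h_f ≈ 3.68 m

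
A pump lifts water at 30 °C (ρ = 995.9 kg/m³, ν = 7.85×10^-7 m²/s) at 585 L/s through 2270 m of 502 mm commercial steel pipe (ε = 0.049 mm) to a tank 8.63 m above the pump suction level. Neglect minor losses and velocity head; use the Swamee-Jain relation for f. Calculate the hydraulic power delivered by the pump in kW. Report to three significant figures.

V = 4Q/(πD²) = 2.956 m/s; Re = 1.89×10^6; ε/D = 9.76×10^-5; f = 0.01288
h_f = f(L/D)V²/2g = 25.93 m
Total head H = z + h_f = 8.63 + 25.93 = 34.56 m
P_hyd = ρgQH = 995.9·9.81·0.585·34.56 = 197.5 kW

P_hyd ≈ 198 kW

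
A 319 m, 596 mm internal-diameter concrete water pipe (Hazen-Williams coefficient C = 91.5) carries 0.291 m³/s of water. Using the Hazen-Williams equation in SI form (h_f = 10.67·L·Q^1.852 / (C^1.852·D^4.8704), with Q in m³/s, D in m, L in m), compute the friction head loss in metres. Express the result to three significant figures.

h_f ≈ 1.00 m

h_f = 10.67·319·0.291^1.852 / (91.5^1.852·0.596^4.8704) = 1.003 m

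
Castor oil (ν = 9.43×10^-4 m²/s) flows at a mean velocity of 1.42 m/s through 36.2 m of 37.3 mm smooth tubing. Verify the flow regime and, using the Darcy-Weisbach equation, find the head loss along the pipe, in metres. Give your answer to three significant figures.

Re = VD/ν = 1.42·0.03730/9.43×10^-4 = 56.2 → laminar (Re < 2300)
f = 64/Re = 1.139
h_f = f(L/D)V²/(2g) = 1.139·(36.2/0.03730)·1.42²/(2·9.81) = 113.7 m

h_f ≈ 114 m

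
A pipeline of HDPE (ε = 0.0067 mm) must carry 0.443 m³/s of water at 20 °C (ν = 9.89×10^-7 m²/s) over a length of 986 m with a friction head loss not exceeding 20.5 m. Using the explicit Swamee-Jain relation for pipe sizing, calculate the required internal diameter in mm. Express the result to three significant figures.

Swamee-Jain (Type III): D = 0.66·[ε^1.25·(LQ²/(gh_f))^4.75 + ν·Q^9.4·(L/(gh_f))^5.2]^0.04
LQ²/(gh_f) = 0.9622; L/(gh_f) = 4.903
Term 1 = ε^1.25·(…)^4.75 = 2.84×10^-7; Term 2 = ν·Q^9.4·(…)^5.2 = 1.83×10^-6
D = 0.66·(2.84×10^-7 + 1.83×10^-6)^0.04 = 0.3913 m = 391 mm
Check: V = 3.68 m/s, Re = 1.46×10^6, f = 0.01142, h_f = 19.9 m ≈ 20.5 m ✓

D ≈ 391 mm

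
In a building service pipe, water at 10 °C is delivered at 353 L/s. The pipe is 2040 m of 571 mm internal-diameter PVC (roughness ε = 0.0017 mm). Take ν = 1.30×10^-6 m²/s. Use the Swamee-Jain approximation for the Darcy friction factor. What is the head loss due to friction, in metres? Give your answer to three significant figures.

V = 4Q/(πD²) = 4·0.353/(π·0.571²) = 1.379 m/s
Re = VD/ν = 1.379·0.571/1.30×10^-6 = 6.05×10^5 → turbulent
ε/D = 0.0017/571 = 2.98×10^-6
Swamee-Jain: f = 0.01271
h_f = f(L/D)V²/(2g) = 0.01271·(2040/0.571)·1.379²/(2·9.81) = 4.397 m

h_f ≈ 4.40 m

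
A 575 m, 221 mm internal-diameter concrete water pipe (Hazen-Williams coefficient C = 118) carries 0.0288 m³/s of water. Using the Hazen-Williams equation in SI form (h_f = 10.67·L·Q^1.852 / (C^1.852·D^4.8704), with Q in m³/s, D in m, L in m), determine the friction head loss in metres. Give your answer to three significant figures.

h_f ≈ 1.95 m

h_f = 10.67·575·0.0288^1.852 / (118^1.852·0.221^4.8704) = 1.952 m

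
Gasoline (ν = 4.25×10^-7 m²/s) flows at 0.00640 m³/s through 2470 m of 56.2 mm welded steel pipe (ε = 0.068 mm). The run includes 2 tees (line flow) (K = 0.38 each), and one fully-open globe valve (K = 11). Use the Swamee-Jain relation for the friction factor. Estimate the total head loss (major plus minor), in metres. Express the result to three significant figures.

H_L ≈ 324 m

V = 4Q/(πD²) = 2.580 m/s; V²/2g = 0.3393 m
Re = 3.41×10^5, ε/D = 0.00121 → f = 0.02147 (Swamee-Jain)
Major: h_f = f(L/D)·V²/2g = 0.02147·43950·0.3393 = 320.2 m
Minor: ΣK = 11.8; h_m = ΣK·V²/2g = 3.990 m
Total H_L = 320.2 + 3.990 = 324.2 m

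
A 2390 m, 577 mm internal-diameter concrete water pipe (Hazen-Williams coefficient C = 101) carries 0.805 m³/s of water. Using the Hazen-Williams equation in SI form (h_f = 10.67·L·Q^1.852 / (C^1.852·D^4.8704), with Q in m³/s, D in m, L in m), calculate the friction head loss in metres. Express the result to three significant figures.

h_f ≈ 48.2 m

h_f = 10.67·2390·0.805^1.852 / (101^1.852·0.577^4.8704) = 48.22 m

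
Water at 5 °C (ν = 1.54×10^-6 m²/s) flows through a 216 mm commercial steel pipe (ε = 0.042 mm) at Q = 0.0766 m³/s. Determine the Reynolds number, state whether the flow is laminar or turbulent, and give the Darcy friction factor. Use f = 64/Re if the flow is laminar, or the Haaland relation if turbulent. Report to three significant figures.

Re ≈ 2.93×10^5; turbulent; f ≈ 0.0161

V = 4Q/(πD²) = 2.090 m/s
Re = VD/ν = 2.090·0.216/1.54×10^-6 = 2.93×10^5
Re > 4000 → turbulent; ε/D = 1.94×10^-4
Haaland: f = 0.01606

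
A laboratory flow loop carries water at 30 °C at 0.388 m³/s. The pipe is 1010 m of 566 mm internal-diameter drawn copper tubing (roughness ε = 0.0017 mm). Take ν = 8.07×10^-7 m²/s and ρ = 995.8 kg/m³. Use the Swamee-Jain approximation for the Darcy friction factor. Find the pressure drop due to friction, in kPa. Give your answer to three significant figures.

Δp ≈ 24.4 kPa

V = 4Q/(πD²) = 4·0.388/(π·0.566²) = 1.542 m/s
Re = VD/ν = 1.542·0.566/8.07×10^-7 = 1.08×10^6 → turbulent
ε/D = 0.0017/566 = 3.00×10^-6
Swamee-Jain: f = 0.01153
h_f = f(L/D)V²/(2g) = 0.01153·(1010/0.566)·1.542²/(2·9.81) = 2.495 m
Δp = ρg·h_f = 995.8·9.81·2.495 = 24.37 kPa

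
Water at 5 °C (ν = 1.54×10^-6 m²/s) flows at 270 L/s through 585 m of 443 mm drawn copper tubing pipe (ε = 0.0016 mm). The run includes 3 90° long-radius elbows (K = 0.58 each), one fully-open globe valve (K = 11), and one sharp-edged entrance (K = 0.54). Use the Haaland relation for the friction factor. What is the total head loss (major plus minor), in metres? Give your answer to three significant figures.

V = 4Q/(πD²) = 1.752 m/s; V²/2g = 0.1564 m
Re = 5.04×10^5, ε/D = 3.61×10^-6 → f = 0.01308 (Haaland)
Major: h_f = f(L/D)·V²/2g = 0.01308·1321·0.1564 = 2.702 m
Minor: ΣK = 13.3; h_m = ΣK·V²/2g = 2.077 m
Total H_L = 2.702 + 2.077 = 4.779 m

H_L ≈ 4.78 m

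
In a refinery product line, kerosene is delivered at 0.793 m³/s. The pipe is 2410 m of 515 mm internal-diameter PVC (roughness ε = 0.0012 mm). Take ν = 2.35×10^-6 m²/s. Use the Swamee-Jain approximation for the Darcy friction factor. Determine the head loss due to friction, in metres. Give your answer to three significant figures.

h_f ≈ 41.6 m

V = 4Q/(πD²) = 4·0.793/(π·0.515²) = 3.807 m/s
Re = VD/ν = 3.807·0.515/2.35×10^-6 = 8.34×10^5 → turbulent
ε/D = 0.0012/515 = 2.33×10^-6
Swamee-Jain: f = 0.01202
h_f = f(L/D)V²/(2g) = 0.01202·(2410/0.515)·3.807²/(2·9.81) = 41.55 m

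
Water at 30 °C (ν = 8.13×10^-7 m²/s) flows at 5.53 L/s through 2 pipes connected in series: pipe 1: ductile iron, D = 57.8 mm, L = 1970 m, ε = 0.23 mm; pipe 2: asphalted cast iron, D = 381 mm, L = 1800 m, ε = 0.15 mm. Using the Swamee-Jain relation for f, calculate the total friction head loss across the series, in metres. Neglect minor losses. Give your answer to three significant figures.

H ≈ 226 m

Pipe 1: V = 2.108 m/s, Re = 1.50×10^5, ε/D = 0.00398, f = 0.02932, h_1 = f(L/D)V²/2g = 226.2 m
Pipe 2: V = 0.04850 m/s, Re = 2.27×10^4, ε/D = 3.94×10^-4, f = 0.02602, h_2 = f(L/D)V²/2g = 0.01474 m
Series → Q common, losses add: H = Σh = 226.2 m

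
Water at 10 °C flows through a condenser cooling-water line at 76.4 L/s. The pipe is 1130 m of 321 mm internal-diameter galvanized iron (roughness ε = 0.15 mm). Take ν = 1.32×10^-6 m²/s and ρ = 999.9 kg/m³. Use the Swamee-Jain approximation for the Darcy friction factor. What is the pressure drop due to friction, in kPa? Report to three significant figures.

V = 4Q/(πD²) = 4·0.0764/(π·0.321²) = 0.9440 m/s
Re = VD/ν = 0.9440·0.321/1.32×10^-6 = 2.30×10^5 → turbulent
ε/D = 0.15/321 = 4.67×10^-4
Swamee-Jain: f = 0.01853
h_f = f(L/D)V²/(2g) = 0.01853·(1130/0.321)·0.9440²/(2·9.81) = 2.963 m
Δp = ρg·h_f = 999.9·9.81·2.963 = 29.06 kPa

Δp ≈ 29.1 kPa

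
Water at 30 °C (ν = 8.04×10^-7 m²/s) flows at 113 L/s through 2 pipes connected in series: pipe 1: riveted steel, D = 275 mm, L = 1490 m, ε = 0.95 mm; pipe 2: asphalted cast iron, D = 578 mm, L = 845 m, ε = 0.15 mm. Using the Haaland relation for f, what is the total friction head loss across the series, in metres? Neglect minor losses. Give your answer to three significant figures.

H ≈ 27.7 m

Pipe 1: V = 1.902 m/s, Re = 6.51×10^5, ε/D = 0.00345, f = 0.02746, h_1 = f(L/D)V²/2g = 27.45 m
Pipe 2: V = 0.4307 m/s, Re = 3.10×10^5, ε/D = 2.60×10^-4, f = 0.01646, h_2 = f(L/D)V²/2g = 0.2275 m
Series → Q common, losses add: H = Σh = 27.67 m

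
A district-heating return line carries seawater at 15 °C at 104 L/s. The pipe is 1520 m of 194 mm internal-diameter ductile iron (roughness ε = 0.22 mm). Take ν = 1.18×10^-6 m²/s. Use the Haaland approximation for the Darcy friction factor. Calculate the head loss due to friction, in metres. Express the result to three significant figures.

h_f ≈ 102 m

V = 4Q/(πD²) = 4·0.104/(π·0.194²) = 3.518 m/s
Re = VD/ν = 3.518·0.194/1.18×10^-6 = 5.78×10^5 → turbulent
ε/D = 0.22/194 = 0.00113
Haaland: f = 0.02071
h_f = f(L/D)V²/(2g) = 0.02071·(1520/0.194)·3.518²/(2·9.81) = 102.4 m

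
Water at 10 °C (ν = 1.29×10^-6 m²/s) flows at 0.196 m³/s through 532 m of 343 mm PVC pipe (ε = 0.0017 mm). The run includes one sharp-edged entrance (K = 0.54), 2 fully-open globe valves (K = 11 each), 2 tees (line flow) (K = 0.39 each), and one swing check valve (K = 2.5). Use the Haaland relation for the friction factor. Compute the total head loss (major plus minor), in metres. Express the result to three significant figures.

H_L ≈ 10.5 m

V = 4Q/(πD²) = 2.121 m/s; V²/2g = 0.2293 m
Re = 5.64×10^5, ε/D = 4.96×10^-6 → f = 0.01285 (Haaland)
Major: h_f = f(L/D)·V²/2g = 0.01285·1551·0.2293 = 4.569 m
Minor: ΣK = 25.8; h_m = ΣK·V²/2g = 5.921 m
Total H_L = 4.569 + 5.921 = 10.49 m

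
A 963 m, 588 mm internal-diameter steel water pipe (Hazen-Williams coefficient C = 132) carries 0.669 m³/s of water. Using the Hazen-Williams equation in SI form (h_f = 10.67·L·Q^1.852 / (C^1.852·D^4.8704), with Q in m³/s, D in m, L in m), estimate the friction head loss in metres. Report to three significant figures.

h_f = 10.67·963·0.669^1.852 / (132^1.852·0.588^4.8704) = 7.663 m

h_f ≈ 7.66 m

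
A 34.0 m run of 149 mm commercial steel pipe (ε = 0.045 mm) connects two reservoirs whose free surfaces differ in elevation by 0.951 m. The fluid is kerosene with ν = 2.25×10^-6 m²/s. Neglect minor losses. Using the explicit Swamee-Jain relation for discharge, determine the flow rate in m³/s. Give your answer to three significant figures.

Q ≈ 0.0366 m³/s

Swamee-Jain (Type II): Q = -0.965·√(gD⁵h_f/L)·ln[ε/(3.7D) + √(3.17ν²L/(gD³h_f))]
√(gD⁵h_f/L) = √(9.81·0.149⁵·0.951/34.0) = 0.004489
ε/(3.7D) = 8.16×10^-5; √(3.17ν²L/(gD³h_f)) = 1.33×10^-4
Q = -0.965·0.004489·ln(2.146×10^-4) = 0.03659 m³/s
Check: V = 2.10 m/s, Re = 1.39×10^5, f = 0.01862, h_f = 0.954 m ≈ 0.951 m ✓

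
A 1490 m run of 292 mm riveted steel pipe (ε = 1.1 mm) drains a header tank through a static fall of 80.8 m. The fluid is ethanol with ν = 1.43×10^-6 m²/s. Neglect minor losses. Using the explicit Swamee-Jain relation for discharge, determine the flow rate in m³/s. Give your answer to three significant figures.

Q ≈ 0.223 m³/s

Swamee-Jain (Type II): Q = -0.965·√(gD⁵h_f/L)·ln[ε/(3.7D) + √(3.17ν²L/(gD³h_f))]
√(gD⁵h_f/L) = √(9.81·0.292⁵·80.8/1490) = 0.03361
ε/(3.7D) = 0.00102; √(3.17ν²L/(gD³h_f)) = 2.21×10^-5
Q = -0.965·0.03361·ln(0.001040) = 0.2227 m³/s
Check: V = 3.33 m/s, Re = 6.79×10^5, f = 0.02818, h_f = 81.1 m ≈ 80.8 m ✓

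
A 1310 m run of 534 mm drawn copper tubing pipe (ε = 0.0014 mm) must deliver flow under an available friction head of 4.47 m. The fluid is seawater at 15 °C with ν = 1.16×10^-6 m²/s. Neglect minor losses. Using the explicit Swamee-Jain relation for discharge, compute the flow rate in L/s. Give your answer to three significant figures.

Q ≈ 384 L/s

Swamee-Jain (Type II): Q = -0.965·√(gD⁵h_f/L)·ln[ε/(3.7D) + √(3.17ν²L/(gD³h_f))]
√(gD⁵h_f/L) = √(9.81·0.534⁵·4.47/1310) = 0.03812
ε/(3.7D) = 7.09×10^-7; √(3.17ν²L/(gD³h_f)) = 2.89×10^-5
Q = -0.965·0.03812·ln(2.964×10^-5) = 0.3836 m³/s
Check: V = 1.71 m/s, Re = 7.88×10^5, f = 0.01214, h_f = 4.45 m ≈ 4.47 m ✓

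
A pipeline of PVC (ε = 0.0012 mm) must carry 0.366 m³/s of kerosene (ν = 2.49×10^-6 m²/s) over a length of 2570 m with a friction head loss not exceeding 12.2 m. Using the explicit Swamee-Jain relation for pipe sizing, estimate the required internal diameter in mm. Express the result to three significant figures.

Swamee-Jain (Type III): D = 0.66·[ε^1.25·(LQ²/(gh_f))^4.75 + ν·Q^9.4·(L/(gh_f))^5.2]^0.04
LQ²/(gh_f) = 2.877; L/(gh_f) = 21.47
Term 1 = ε^1.25·(…)^4.75 = 6.01×10^-6; Term 2 = ν·Q^9.4·(…)^5.2 = 0.00166
D = 0.66·(6.01×10^-6 + 0.00166)^0.04 = 0.5109 m = 511 mm
Check: V = 1.79 m/s, Re = 3.66×10^5, f = 0.01388, h_f = 11.3 m ≈ 12.2 m ✓

D ≈ 511 mm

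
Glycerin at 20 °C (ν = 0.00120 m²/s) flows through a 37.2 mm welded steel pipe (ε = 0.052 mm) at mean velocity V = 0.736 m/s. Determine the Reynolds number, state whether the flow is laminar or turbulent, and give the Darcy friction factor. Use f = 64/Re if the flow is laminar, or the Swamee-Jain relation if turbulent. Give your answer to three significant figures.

Re = VD/ν = 0.7360·0.0372/0.00120 = 22.8
Re < 2300 → laminar → f = 64/Re = 2.805

Re ≈ 22.8; laminar; f = 64/Re ≈ 2.81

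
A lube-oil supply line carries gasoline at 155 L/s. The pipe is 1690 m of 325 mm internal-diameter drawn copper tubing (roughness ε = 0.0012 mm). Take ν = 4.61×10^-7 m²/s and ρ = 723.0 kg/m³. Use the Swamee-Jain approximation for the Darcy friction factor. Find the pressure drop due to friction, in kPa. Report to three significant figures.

V = 4Q/(πD²) = 4·0.155/(π·0.325²) = 1.868 m/s
Re = VD/ν = 1.868·0.325/4.61×10^-7 = 1.32×10^6 → turbulent
ε/D = 0.0012/325 = 3.69×10^-6
Swamee-Jain: f = 0.01120
h_f = f(L/D)V²/(2g) = 0.01120·(1690/0.325)·1.868²/(2·9.81) = 10.36 m
Δp = ρg·h_f = 723.0·9.81·10.36 = 73.48 kPa

Δp ≈ 73.5 kPa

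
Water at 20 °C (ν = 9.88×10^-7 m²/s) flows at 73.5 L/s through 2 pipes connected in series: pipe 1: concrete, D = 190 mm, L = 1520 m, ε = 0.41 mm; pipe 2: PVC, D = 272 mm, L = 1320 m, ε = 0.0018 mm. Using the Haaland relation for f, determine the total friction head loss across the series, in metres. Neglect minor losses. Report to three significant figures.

Pipe 1: V = 2.592 m/s, Re = 4.99×10^5, ε/D = 0.00216, f = 0.02426, h_1 = f(L/D)V²/2g = 66.46 m
Pipe 2: V = 1.265 m/s, Re = 3.48×10^5, ε/D = 6.62×10^-6, f = 0.01401, h_2 = f(L/D)V²/2g = 5.544 m
Series → Q common, losses add: H = Σh = 72.01 m

H ≈ 72.0 m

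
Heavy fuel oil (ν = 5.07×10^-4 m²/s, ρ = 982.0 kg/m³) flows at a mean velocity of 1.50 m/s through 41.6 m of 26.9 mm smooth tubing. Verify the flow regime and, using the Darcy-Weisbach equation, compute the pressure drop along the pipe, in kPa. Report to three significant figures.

Re = VD/ν = 1.50·0.02690/5.07×10^-4 = 79.6 → laminar (Re < 2300)
f = 64/Re = 0.8042
h_f = f(L/D)V²/(2g) = 0.8042·(41.6/0.02690)·1.50²/(2·9.81) = 142.6 m
Δp = ρg·h_f = 982.0·9.81·142.6 = 1374 kPa

Δp ≈ 1370 kPa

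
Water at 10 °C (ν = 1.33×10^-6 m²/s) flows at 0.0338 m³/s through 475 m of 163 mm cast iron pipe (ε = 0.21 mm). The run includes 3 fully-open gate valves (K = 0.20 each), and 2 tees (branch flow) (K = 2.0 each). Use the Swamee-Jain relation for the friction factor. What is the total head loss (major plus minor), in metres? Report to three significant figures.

H_L ≈ 9.29 m

V = 4Q/(πD²) = 1.620 m/s; V²/2g = 0.1337 m
Re = 1.99×10^5, ε/D = 0.00129 → f = 0.02227 (Swamee-Jain)
Major: h_f = f(L/D)·V²/2g = 0.02227·2914·0.1337 = 8.678 m
Minor: ΣK = 4.60; h_m = ΣK·V²/2g = 0.6151 m
Total H_L = 8.678 + 0.6151 = 9.293 m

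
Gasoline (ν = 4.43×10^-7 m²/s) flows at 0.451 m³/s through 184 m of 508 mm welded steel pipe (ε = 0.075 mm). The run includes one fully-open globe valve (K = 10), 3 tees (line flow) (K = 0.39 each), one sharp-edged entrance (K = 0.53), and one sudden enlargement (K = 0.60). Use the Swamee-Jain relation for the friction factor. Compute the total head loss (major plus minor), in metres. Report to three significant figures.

H_L ≈ 4.34 m

V = 4Q/(πD²) = 2.225 m/s; V²/2g = 0.2524 m
Re = 2.55×10^6, ε/D = 1.48×10^-4 → f = 0.01350 (Swamee-Jain)
Major: h_f = f(L/D)·V²/2g = 0.01350·362.2·0.2524 = 1.234 m
Minor: ΣK = 12.3; h_m = ΣK·V²/2g = 3.104 m
Total H_L = 1.234 + 3.104 = 4.338 m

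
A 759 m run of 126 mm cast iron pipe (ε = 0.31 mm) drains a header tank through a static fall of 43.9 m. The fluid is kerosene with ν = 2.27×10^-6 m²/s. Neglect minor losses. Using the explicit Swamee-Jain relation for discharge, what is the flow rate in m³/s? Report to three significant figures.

Q ≈ 0.0293 m³/s

Swamee-Jain (Type II): Q = -0.965·√(gD⁵h_f/L)·ln[ε/(3.7D) + √(3.17ν²L/(gD³h_f))]
√(gD⁵h_f/L) = √(9.81·0.126⁵·43.9/759) = 0.004245
ε/(3.7D) = 6.65×10^-4; √(3.17ν²L/(gD³h_f)) = 1.20×10^-4
Q = -0.965·0.004245·ln(7.849×10^-4) = 0.02929 m³/s
Check: V = 2.35 m/s, Re = 1.30×10^5, f = 0.02614, h_f = 44.3 m ≈ 43.9 m ✓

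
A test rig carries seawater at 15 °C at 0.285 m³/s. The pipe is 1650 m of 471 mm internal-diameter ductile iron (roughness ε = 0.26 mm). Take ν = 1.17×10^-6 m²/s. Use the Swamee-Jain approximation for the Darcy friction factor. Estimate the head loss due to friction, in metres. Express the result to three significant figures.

h_f ≈ 8.54 m

V = 4Q/(πD²) = 4·0.285/(π·0.471²) = 1.636 m/s
Re = VD/ν = 1.636·0.471/1.17×10^-6 = 6.58×10^5 → turbulent
ε/D = 0.26/471 = 5.52×10^-4
Swamee-Jain: f = 0.01788
h_f = f(L/D)V²/(2g) = 0.01788·(1650/0.471)·1.636²/(2·9.81) = 8.544 m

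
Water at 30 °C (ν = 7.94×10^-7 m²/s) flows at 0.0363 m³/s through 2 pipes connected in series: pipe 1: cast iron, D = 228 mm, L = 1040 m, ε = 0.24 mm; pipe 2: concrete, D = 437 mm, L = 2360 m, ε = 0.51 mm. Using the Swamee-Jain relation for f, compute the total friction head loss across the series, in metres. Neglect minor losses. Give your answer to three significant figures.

H ≈ 4.24 m

Pipe 1: V = 0.8891 m/s, Re = 2.55×10^5, ε/D = 0.00105, f = 0.02112, h_1 = f(L/D)V²/2g = 3.881 m
Pipe 2: V = 0.2420 m/s, Re = 1.33×10^5, ε/D = 0.00117, f = 0.02239, h_2 = f(L/D)V²/2g = 0.3610 m
Series → Q common, losses add: H = Σh = 4.242 m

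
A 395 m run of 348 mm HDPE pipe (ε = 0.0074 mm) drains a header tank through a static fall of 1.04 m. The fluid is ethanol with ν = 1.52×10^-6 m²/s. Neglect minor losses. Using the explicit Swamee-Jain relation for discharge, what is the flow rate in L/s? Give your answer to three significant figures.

Q ≈ 103 L/s

Swamee-Jain (Type II): Q = -0.965·√(gD⁵h_f/L)·ln[ε/(3.7D) + √(3.17ν²L/(gD³h_f))]
√(gD⁵h_f/L) = √(9.81·0.348⁵·1.04/395) = 0.01148
ε/(3.7D) = 5.75×10^-6; √(3.17ν²L/(gD³h_f)) = 8.20×10^-5
Q = -0.965·0.01148·ln(8.777×10^-5) = 0.1035 m³/s
Check: V = 1.09 m/s, Re = 2.49×10^5, f = 0.01511, h_f = 1.03 m ≈ 1.04 m ✓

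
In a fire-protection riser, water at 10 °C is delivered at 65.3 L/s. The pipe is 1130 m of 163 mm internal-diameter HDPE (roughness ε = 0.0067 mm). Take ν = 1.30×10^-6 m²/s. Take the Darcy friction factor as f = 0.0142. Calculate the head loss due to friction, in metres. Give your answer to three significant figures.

h_f ≈ 49.1 m

V = 4Q/(πD²) = 4·0.0653/(π·0.163²) = 3.129 m/s
h_f = f(L/D)V²/(2g) = 0.01420·(1130/0.163)·3.129²/(2·9.81) = 49.13 m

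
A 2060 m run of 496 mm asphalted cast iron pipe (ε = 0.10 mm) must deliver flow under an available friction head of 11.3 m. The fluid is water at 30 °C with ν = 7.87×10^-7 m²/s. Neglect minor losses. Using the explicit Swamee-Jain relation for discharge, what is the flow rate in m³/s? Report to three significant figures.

Q ≈ 0.370 m³/s

Swamee-Jain (Type II): Q = -0.965·√(gD⁵h_f/L)·ln[ε/(3.7D) + √(3.17ν²L/(gD³h_f))]
√(gD⁵h_f/L) = √(9.81·0.496⁵·11.3/2060) = 0.04019
ε/(3.7D) = 5.45×10^-5; √(3.17ν²L/(gD³h_f)) = 1.73×10^-5
Q = -0.965·0.04019·ln(7.178×10^-5) = 0.3701 m³/s
Check: V = 1.92 m/s, Re = 1.21×10^6, f = 0.01464, h_f = 11.4 m ≈ 11.3 m ✓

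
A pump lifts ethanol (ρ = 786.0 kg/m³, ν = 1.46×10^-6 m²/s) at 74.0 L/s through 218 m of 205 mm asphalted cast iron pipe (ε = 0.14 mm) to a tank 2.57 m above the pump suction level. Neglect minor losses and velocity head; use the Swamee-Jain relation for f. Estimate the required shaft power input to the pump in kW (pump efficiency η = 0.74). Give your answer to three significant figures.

V = 4Q/(πD²) = 2.242 m/s; Re = 3.15×10^5; ε/D = 6.83×10^-4; f = 0.01925
h_f = f(L/D)V²/2g = 5.246 m
Total head H = z + h_f = 2.57 + 5.246 = 7.816 m
P_hyd = ρgQH = 786.0·9.81·0.0740·7.816 = 4.459 kW
P_shaft = P_hyd/η = 4.459/0.74 = 6.026 kW

P_shaft ≈ 6.03 kW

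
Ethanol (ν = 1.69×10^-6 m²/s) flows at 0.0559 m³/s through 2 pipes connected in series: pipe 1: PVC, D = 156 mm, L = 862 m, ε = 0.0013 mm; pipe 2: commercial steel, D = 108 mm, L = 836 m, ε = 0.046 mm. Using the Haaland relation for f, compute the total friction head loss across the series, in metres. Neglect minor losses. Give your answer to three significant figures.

H ≈ 290 m

Pipe 1: V = 2.925 m/s, Re = 2.70×10^5, ε/D = 8.33×10^-6, f = 0.01469, h_1 = f(L/D)V²/2g = 35.39 m
Pipe 2: V = 6.102 m/s, Re = 3.90×10^5, ε/D = 4.26×10^-4, f = 0.01732, h_2 = f(L/D)V²/2g = 254.5 m
Series → Q common, losses add: H = Σh = 289.9 m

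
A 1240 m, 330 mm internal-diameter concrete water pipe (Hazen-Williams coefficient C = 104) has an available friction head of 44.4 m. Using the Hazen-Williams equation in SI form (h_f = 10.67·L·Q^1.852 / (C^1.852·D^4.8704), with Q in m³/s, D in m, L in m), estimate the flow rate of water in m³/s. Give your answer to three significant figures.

Rearranging: Q = [h_f·C^1.852·D^4.8704 / (10.67·L)]^(1/1.852)
Q = [44.4·104^1.852·0.330^4.8704 / (10.67·1240)]^0.540 = 0.2599 m³/s

Q ≈ 0.260 m³/s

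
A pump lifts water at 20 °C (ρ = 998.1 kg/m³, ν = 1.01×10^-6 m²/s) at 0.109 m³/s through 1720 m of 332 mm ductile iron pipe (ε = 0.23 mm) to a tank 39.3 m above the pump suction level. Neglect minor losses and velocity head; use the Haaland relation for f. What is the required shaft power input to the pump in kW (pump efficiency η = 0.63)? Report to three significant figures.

P_shaft ≈ 79.9 kW

V = 4Q/(πD²) = 1.259 m/s; Re = 4.14×10^5; ε/D = 6.93×10^-4; f = 0.01883
h_f = f(L/D)V²/2g = 7.884 m
Total head H = z + h_f = 39.3 + 7.884 = 47.18 m
P_hyd = ρgQH = 998.1·9.81·0.109·47.18 = 50.36 kW
P_shaft = P_hyd/η = 50.36/0.63 = 79.93 kW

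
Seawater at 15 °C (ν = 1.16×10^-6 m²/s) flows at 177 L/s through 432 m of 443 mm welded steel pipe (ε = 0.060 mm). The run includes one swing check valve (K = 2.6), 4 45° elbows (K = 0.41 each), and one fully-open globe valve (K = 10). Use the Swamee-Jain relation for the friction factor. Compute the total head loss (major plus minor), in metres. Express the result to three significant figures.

H_L ≈ 1.95 m

V = 4Q/(πD²) = 1.148 m/s; V²/2g = 0.06721 m
Re = 4.39×10^5, ε/D = 1.35×10^-4 → f = 0.01507 (Swamee-Jain)
Major: h_f = f(L/D)·V²/2g = 0.01507·975.2·0.06721 = 0.9879 m
Minor: ΣK = 14.2; h_m = ΣK·V²/2g = 0.9571 m
Total H_L = 0.9879 + 0.9571 = 1.945 m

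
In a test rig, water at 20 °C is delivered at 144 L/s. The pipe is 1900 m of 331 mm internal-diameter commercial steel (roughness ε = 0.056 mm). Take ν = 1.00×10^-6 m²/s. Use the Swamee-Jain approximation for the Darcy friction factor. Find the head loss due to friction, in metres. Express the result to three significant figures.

h_f ≈ 12.3 m

V = 4Q/(πD²) = 4·0.144/(π·0.331²) = 1.673 m/s
Re = VD/ν = 1.673·0.331/1.00×10^-6 = 5.54×10^5 → turbulent
ε/D = 0.056/331 = 1.69×10^-4
Swamee-Jain: f = 0.01507
h_f = f(L/D)V²/(2g) = 0.01507·(1900/0.331)·1.673²/(2·9.81) = 12.35 m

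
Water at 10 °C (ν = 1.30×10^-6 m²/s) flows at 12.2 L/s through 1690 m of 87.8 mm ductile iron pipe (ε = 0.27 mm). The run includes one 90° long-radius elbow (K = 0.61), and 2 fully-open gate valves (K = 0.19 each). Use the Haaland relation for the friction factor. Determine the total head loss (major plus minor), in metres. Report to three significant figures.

H_L ≈ 109 m

V = 4Q/(πD²) = 2.015 m/s; V²/2g = 0.2069 m
Re = 1.36×10^5, ε/D = 0.00308 → f = 0.02726 (Haaland)
Major: h_f = f(L/D)·V²/2g = 0.02726·19248·0.2069 = 108.6 m
Minor: ΣK = 0.990; h_m = ΣK·V²/2g = 0.2049 m
Total H_L = 108.6 + 0.2049 = 108.8 m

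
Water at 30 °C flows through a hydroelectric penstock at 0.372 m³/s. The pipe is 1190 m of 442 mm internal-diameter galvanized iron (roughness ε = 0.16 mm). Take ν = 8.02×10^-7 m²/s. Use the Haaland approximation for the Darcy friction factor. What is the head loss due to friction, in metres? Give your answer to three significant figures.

V = 4Q/(πD²) = 4·0.372/(π·0.442²) = 2.424 m/s
Re = VD/ν = 2.424·0.442/8.02×10^-7 = 1.34×10^6 → turbulent
ε/D = 0.16/442 = 3.62×10^-4
Haaland: f = 0.01600
h_f = f(L/D)V²/(2g) = 0.01600·(1190/0.442)·2.424²/(2·9.81) = 12.91 m

h_f ≈ 12.9 m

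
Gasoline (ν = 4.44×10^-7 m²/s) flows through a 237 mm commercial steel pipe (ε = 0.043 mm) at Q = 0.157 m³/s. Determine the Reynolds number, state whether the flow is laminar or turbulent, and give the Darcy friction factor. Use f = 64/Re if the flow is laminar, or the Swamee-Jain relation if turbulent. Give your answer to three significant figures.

V = 4Q/(πD²) = 3.559 m/s
Re = VD/ν = 3.559·0.237/4.44×10^-7 = 1.90×10^6
Re > 4000 → turbulent; ε/D = 1.81×10^-4
Swamee-Jain: f = 0.01411

Re ≈ 1.90×10^6; turbulent; f ≈ 0.0141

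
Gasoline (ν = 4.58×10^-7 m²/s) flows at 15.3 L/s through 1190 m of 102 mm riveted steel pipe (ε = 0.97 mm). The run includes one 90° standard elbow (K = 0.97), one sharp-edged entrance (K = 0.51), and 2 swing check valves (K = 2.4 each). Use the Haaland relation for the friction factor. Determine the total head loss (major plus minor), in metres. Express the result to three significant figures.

H_L ≈ 79.3 m

V = 4Q/(πD²) = 1.872 m/s; V²/2g = 0.1787 m
Re = 4.17×10^5, ε/D = 0.00951 → f = 0.03748 (Haaland)
Major: h_f = f(L/D)·V²/2g = 0.03748·11667·0.1787 = 78.14 m
Minor: ΣK = 6.28; h_m = ΣK·V²/2g = 1.122 m
Total H_L = 78.14 + 1.122 = 79.26 m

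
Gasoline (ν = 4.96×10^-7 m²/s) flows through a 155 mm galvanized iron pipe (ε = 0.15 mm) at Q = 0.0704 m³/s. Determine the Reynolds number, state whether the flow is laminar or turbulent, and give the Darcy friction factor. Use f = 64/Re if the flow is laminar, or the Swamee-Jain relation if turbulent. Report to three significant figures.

V = 4Q/(πD²) = 3.731 m/s
Re = VD/ν = 3.731·0.155/4.96×10^-7 = 1.17×10^6
Re > 4000 → turbulent; ε/D = 9.68×10^-4
Swamee-Jain: f = 0.01983

Re ≈ 1.17×10^6; turbulent; f ≈ 0.0198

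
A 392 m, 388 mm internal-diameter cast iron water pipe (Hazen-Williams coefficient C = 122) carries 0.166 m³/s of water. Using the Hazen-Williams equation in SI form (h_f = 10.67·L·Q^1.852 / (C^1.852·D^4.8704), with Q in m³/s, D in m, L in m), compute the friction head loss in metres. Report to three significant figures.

h_f = 10.67·392·0.166^1.852 / (122^1.852·0.388^4.8704) = 2.069 m

h_f ≈ 2.07 m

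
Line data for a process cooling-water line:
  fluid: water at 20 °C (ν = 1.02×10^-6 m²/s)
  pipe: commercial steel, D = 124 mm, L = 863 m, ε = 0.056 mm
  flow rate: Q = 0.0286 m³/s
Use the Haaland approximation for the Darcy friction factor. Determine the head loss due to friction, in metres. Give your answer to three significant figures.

h_f ≈ 35.5 m

V = 4Q/(πD²) = 4·0.0286/(π·0.124²) = 2.368 m/s
Re = VD/ν = 2.368·0.124/1.02×10^-6 = 2.88×10^5 → turbulent
ε/D = 0.056/124 = 4.52×10^-4
Haaland: f = 0.01784
h_f = f(L/D)V²/(2g) = 0.01784·(863/0.124)·2.368²/(2·9.81) = 35.49 m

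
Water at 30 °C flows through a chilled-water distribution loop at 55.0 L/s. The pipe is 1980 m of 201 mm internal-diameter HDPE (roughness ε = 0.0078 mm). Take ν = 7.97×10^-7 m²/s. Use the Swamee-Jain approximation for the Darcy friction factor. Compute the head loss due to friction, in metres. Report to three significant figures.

h_f ≈ 21.1 m

V = 4Q/(πD²) = 4·0.0550/(π·0.201²) = 1.733 m/s
Re = VD/ν = 1.733·0.201/7.97×10^-7 = 4.37×10^5 → turbulent
ε/D = 0.0078/201 = 3.88×10^-5
Swamee-Jain: f = 0.01396
h_f = f(L/D)V²/(2g) = 0.01396·(1980/0.201)·1.733²/(2·9.81) = 21.06 m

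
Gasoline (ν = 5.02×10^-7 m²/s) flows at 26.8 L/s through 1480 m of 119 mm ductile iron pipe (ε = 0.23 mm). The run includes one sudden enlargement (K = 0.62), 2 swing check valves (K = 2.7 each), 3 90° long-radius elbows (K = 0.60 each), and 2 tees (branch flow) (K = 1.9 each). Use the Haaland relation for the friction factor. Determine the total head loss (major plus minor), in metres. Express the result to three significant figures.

H_L ≈ 90.1 m

V = 4Q/(πD²) = 2.410 m/s; V²/2g = 0.2959 m
Re = 5.71×10^5, ε/D = 0.00193 → f = 0.02355 (Haaland)
Major: h_f = f(L/D)·V²/2g = 0.02355·12437·0.2959 = 86.66 m
Minor: ΣK = 11.6; h_m = ΣK·V²/2g = 3.439 m
Total H_L = 86.66 + 3.439 = 90.10 m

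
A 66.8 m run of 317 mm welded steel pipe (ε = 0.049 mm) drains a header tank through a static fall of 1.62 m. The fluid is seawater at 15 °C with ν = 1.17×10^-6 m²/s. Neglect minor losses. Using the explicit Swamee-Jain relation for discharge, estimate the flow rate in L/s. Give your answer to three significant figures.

Swamee-Jain (Type II): Q = -0.965·√(gD⁵h_f/L)·ln[ε/(3.7D) + √(3.17ν²L/(gD³h_f))]
√(gD⁵h_f/L) = √(9.81·0.317⁵·1.62/66.8) = 0.02760
ε/(3.7D) = 4.18×10^-5; √(3.17ν²L/(gD³h_f)) = 2.39×10^-5
Q = -0.965·0.02760·ln(6.571×10^-5) = 0.2565 m³/s
Check: V = 3.25 m/s, Re = 8.80×10^5, f = 0.01437, h_f = 1.63 m ≈ 1.62 m ✓

Q ≈ 256 L/s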